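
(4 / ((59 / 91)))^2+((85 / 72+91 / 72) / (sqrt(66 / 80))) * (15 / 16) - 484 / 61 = 5 * sqrt(330) / 36+6397452 / 212341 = 32.65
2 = 2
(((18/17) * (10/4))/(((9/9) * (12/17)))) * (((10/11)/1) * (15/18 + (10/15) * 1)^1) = 225/44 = 5.11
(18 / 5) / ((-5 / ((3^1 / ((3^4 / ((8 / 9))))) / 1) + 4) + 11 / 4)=-16 / 645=-0.02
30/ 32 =15/ 16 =0.94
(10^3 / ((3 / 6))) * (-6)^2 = 72000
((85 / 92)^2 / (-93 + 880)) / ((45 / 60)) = 0.00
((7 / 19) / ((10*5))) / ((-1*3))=-7 / 2850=-0.00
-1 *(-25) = 25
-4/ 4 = -1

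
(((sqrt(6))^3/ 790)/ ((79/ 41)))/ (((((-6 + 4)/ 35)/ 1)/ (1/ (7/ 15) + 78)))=-69003*sqrt(6)/ 12482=-13.54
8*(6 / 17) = 48 / 17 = 2.82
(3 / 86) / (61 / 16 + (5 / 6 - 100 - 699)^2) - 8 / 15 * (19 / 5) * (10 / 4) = -299801849404 / 59171418285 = -5.07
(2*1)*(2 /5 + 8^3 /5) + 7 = 1063 /5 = 212.60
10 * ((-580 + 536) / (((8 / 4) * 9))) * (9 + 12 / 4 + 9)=-1540 / 3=-513.33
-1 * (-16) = 16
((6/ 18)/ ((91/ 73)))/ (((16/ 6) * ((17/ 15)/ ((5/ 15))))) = 0.03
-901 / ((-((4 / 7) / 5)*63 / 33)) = 49555 / 12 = 4129.58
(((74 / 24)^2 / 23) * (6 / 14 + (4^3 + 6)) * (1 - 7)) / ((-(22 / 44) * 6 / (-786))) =-88414127 / 1932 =-45763.01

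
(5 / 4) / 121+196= 196.01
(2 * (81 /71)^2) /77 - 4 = -1539506 /388157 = -3.97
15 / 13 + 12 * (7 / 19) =1377 / 247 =5.57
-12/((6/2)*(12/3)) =-1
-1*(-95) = 95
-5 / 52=-0.10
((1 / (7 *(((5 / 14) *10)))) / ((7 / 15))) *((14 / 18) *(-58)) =-58 / 15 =-3.87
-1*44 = -44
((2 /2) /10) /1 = 1 /10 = 0.10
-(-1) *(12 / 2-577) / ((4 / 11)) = -6281 / 4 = -1570.25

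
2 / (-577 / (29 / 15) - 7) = -29 / 4429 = -0.01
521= 521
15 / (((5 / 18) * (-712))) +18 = 6381 / 356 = 17.92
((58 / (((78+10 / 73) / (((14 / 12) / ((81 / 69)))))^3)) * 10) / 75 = 3869552099 / 243181959644160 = 0.00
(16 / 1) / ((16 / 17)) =17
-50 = -50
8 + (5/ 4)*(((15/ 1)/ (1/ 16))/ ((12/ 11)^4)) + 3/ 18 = 380137/ 1728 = 219.99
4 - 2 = 2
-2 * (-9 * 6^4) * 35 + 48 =816528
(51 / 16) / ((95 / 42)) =1071 / 760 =1.41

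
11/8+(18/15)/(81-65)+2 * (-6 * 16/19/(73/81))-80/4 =-825617/27740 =-29.76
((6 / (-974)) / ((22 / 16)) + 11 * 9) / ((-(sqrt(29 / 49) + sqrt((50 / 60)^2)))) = -779568930 / 969617 + 133640388 * sqrt(29) / 969617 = -61.77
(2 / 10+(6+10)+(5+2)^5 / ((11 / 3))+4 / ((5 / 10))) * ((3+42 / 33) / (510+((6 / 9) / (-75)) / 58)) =15544497060 / 402657629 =38.60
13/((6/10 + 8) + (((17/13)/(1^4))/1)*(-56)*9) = -845/42281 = -0.02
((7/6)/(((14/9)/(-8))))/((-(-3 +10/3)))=18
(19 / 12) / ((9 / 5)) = 95 / 108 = 0.88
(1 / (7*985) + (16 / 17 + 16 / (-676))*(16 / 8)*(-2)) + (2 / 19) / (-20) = -2766486133 / 752754730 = -3.68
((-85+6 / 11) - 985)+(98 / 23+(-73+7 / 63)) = -2591414 / 2277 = -1138.08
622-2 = 620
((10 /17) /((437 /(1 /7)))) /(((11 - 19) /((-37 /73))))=185 /15184876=0.00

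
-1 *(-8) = 8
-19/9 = -2.11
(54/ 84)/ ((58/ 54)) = 243/ 406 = 0.60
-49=-49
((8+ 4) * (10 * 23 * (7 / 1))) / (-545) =-3864 / 109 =-35.45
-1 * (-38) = 38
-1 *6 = -6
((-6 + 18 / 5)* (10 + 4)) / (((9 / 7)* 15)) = -392 / 225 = -1.74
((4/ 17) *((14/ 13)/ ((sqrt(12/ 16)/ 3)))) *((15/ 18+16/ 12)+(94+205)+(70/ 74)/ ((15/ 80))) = 3806824 *sqrt(3)/ 24531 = 268.79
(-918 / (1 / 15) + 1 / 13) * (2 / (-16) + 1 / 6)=-179009 / 312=-573.75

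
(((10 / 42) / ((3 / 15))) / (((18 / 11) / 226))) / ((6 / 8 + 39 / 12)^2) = 10.28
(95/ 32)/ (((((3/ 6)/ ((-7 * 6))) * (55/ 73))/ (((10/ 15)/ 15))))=-9709/ 660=-14.71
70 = 70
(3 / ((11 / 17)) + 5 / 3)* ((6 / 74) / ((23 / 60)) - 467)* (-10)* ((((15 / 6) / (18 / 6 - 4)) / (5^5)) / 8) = -10328162 / 3510375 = -2.94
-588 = -588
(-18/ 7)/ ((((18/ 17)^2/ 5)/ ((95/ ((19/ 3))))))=-7225/ 42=-172.02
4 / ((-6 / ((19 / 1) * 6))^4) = 521284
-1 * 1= -1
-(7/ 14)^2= -1/ 4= -0.25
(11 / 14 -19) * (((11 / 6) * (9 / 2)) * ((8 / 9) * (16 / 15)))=-142.48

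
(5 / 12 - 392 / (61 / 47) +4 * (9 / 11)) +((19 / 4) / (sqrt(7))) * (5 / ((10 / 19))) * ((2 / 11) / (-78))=-2402261 / 8052 - 361 * sqrt(7) / 24024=-298.38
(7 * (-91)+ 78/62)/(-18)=9854/279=35.32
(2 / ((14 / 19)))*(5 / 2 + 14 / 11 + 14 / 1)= 7429 / 154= 48.24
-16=-16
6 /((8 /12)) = 9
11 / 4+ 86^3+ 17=2544303 / 4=636075.75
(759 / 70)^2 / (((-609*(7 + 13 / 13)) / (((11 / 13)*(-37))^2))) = -31809080523 / 1344834400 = -23.65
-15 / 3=-5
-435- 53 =-488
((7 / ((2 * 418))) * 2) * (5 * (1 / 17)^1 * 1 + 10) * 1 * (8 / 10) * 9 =4410 / 3553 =1.24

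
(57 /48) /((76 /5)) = 5 /64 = 0.08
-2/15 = -0.13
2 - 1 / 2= 1.50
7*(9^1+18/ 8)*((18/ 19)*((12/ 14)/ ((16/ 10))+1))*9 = 1031.15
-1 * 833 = -833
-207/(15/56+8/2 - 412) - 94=-237190/2537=-93.49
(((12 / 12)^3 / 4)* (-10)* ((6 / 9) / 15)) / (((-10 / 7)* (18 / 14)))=49 / 810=0.06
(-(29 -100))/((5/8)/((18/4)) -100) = -2556/3595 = -0.71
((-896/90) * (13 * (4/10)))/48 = -728/675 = -1.08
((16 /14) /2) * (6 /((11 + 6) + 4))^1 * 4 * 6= 192 /49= 3.92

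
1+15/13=28/13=2.15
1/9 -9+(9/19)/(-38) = -57841/6498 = -8.90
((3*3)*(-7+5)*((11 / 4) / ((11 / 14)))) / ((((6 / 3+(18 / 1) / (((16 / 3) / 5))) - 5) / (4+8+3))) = -2520 / 37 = -68.11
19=19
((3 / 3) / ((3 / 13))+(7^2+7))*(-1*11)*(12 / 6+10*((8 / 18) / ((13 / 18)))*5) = -282722 / 13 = -21747.85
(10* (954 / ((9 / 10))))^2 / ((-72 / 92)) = -1292140000 / 9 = -143571111.11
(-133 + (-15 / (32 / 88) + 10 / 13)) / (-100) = 9021 / 5200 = 1.73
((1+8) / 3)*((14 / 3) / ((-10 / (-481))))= 3367 / 5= 673.40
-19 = -19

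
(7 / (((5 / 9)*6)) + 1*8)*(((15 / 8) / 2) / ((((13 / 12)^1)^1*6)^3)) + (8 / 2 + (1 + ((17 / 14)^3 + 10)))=101430239 / 6028568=16.82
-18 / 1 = -18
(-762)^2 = 580644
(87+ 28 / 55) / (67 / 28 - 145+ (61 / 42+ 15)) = -404292 / 582835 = -0.69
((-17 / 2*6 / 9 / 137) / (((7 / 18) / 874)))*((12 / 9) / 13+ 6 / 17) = -527896 / 12467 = -42.34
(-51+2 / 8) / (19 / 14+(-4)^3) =1421 / 1754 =0.81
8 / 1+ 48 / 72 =26 / 3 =8.67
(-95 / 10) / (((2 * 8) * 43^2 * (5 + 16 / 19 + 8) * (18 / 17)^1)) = -6137 / 280101312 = -0.00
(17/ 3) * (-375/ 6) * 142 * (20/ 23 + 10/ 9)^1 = -99611.51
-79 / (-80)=79 / 80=0.99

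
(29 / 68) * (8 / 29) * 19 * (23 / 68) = 437 / 578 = 0.76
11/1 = 11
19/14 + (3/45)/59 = 16829/12390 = 1.36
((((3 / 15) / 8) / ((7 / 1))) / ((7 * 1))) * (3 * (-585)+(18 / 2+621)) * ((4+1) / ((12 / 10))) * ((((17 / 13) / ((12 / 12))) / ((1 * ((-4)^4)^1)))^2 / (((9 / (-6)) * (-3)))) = -180625 / 13024886784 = -0.00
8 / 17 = 0.47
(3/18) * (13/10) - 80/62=-1997/1860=-1.07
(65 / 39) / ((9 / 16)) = 80 / 27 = 2.96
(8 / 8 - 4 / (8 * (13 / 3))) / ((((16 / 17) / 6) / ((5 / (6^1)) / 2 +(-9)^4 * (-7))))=-215487529 / 832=-258999.43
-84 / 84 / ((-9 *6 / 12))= 2 / 9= 0.22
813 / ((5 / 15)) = 2439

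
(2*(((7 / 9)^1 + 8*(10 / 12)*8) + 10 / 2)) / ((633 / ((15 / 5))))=1064 / 1899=0.56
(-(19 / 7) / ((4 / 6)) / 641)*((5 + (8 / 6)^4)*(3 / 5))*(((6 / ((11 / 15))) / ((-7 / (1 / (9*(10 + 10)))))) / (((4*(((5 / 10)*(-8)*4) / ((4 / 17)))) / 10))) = -12559 / 1691563104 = -0.00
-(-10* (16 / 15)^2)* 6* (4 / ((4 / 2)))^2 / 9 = 4096 / 135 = 30.34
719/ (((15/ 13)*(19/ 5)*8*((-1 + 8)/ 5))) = 46735/ 3192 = 14.64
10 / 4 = 5 / 2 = 2.50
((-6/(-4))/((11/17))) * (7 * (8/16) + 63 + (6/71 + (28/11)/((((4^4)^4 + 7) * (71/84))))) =320867630873439/2078764174652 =154.35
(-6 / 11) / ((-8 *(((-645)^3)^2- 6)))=1 / 1056062714373562412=0.00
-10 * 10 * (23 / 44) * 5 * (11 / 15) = -575 / 3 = -191.67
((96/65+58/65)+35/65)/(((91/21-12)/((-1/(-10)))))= -0.04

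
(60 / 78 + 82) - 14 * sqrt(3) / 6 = 1076 / 13 - 7 * sqrt(3) / 3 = 78.73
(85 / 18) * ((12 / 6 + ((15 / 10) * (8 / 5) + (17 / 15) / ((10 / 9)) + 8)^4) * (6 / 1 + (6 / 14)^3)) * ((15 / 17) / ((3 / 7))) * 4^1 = 4925939160553 / 1225000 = 4021174.82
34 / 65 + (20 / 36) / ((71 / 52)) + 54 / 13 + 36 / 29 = 7618784 / 1204515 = 6.33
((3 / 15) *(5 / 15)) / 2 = 1 / 30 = 0.03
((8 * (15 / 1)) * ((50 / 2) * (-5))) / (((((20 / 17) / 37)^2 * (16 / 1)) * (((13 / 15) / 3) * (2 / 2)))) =-1335288375 / 416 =-3209827.82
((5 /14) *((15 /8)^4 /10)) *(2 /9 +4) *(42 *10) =1603125 /2048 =782.78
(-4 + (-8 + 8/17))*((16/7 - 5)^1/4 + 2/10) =469/85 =5.52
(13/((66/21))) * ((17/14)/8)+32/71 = 26955/24992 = 1.08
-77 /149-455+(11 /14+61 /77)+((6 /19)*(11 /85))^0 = -10393135 /22946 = -452.94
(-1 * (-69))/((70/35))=69/2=34.50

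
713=713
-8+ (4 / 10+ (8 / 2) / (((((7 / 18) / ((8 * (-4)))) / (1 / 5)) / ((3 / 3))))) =-514 / 7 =-73.43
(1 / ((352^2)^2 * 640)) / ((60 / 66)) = 1 / 8932189798400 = 0.00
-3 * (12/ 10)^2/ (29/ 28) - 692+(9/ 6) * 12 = -491674/ 725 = -678.17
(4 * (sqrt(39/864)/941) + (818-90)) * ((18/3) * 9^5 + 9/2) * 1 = 257929627.97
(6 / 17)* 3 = 18 / 17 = 1.06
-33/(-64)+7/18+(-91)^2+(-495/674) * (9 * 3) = 1603767929/194112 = 8262.08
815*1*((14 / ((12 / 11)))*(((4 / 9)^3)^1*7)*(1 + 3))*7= 393599360 / 2187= 179972.27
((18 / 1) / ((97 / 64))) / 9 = 128 / 97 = 1.32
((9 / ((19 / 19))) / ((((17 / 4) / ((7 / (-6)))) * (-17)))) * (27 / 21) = 54 / 289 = 0.19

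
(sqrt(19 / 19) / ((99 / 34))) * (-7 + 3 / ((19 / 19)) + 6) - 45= -4387 / 99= -44.31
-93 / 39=-31 / 13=-2.38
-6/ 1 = -6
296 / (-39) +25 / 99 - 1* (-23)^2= -536.34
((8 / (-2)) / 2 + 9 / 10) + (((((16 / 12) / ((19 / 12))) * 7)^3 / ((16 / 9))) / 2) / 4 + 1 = 14.30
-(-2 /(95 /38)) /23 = 4 /115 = 0.03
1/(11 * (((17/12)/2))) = 24/187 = 0.13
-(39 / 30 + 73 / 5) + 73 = 571 / 10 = 57.10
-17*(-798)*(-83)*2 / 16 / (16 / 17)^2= -162703821 / 1024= -158890.45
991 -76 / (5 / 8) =4347 / 5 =869.40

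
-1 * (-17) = 17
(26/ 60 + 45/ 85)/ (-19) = -491/ 9690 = -0.05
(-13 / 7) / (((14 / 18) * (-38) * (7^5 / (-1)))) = -117 / 31294634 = -0.00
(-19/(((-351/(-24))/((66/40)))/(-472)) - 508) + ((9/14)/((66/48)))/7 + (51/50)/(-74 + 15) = 31243100089/62011950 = 503.82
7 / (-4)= -7 / 4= -1.75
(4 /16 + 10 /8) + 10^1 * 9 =183 /2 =91.50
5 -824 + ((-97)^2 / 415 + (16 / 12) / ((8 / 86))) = -973583 / 1245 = -781.99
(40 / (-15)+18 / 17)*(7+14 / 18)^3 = -28126000 / 37179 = -756.50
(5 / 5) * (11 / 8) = 11 / 8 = 1.38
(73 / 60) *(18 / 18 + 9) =73 / 6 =12.17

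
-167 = -167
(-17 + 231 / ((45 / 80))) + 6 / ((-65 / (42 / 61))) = 4681909 / 11895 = 393.60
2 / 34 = 1 / 17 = 0.06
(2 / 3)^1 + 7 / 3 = 3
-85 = -85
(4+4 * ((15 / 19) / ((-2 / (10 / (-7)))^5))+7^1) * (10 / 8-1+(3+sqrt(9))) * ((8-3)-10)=-462520375 / 1277332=-362.10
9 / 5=1.80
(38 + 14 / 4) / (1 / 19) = 1577 / 2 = 788.50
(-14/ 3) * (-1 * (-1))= -14/ 3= -4.67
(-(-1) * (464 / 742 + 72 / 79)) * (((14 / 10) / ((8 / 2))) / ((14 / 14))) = 2252 / 4187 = 0.54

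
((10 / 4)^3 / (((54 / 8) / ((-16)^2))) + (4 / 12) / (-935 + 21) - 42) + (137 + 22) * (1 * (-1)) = 9663713 / 24678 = 391.59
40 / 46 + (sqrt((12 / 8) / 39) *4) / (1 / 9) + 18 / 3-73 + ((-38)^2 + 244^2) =18 *sqrt(26) / 13 + 1401019 / 23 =60920.93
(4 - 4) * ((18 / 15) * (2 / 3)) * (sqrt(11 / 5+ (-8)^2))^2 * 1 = 0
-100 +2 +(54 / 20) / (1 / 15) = -115 / 2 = -57.50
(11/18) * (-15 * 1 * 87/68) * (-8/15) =319/51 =6.25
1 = 1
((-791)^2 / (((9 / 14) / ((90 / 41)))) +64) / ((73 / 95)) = 8321806580 / 2993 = 2780423.18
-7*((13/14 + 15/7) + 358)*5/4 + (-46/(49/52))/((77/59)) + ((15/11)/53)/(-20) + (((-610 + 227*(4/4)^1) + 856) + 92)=-382745175/145432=-2631.78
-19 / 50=-0.38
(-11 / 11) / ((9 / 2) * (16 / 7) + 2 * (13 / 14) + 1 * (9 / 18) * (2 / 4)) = -28 / 347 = -0.08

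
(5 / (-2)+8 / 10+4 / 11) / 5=-147 / 550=-0.27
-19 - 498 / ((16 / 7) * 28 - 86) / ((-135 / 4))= -19.67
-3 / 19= -0.16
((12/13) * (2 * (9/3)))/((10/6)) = 216/65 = 3.32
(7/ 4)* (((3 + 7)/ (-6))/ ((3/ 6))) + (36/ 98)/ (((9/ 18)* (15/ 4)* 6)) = -5.80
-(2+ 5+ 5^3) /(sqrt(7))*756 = -14256*sqrt(7) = -37717.83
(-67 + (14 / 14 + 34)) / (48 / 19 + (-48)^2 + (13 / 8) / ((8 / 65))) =-38912 / 2820791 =-0.01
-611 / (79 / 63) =-38493 / 79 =-487.25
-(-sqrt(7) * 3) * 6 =18 * sqrt(7) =47.62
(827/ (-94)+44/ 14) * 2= -3721/ 329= -11.31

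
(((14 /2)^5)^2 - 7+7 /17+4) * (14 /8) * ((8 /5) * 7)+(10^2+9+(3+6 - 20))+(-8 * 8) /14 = 3294226379244 /595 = 5536514923.10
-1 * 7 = -7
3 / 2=1.50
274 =274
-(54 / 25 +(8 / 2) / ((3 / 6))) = -254 / 25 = -10.16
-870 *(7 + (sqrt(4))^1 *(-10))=11310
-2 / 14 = -1 / 7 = -0.14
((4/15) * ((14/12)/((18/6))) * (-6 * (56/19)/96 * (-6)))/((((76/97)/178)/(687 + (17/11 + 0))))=3203930758/178695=17929.60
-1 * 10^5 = -100000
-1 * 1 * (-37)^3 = 50653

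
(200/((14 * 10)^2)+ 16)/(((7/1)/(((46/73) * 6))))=8.65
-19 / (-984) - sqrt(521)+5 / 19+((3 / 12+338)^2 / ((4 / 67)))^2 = 3672661004993.28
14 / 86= 7 / 43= 0.16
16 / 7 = 2.29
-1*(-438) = 438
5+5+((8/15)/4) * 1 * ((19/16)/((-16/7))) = 19067/1920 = 9.93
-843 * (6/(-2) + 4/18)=2341.67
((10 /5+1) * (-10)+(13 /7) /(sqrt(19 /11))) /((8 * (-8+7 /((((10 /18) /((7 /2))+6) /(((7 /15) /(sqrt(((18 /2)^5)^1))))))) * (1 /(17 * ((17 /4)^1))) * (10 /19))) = 647141805 /10054216 - 29518749 * sqrt(209) /140759024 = 61.33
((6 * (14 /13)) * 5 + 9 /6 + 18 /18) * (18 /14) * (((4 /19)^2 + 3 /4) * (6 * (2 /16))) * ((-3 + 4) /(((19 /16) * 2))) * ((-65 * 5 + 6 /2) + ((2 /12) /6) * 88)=-2239041495 /624169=-3587.24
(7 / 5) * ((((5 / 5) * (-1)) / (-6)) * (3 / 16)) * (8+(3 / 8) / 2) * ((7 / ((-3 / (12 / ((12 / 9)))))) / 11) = -19257 / 28160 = -0.68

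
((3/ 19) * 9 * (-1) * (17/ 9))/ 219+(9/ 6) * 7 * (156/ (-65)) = -25.21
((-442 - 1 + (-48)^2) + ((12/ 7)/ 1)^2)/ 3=91333/ 147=621.31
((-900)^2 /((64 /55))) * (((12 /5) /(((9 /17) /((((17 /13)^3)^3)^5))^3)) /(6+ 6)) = 435736411744935017005089042285409856158362270688897828917054854678351333813760701597156052962019388914599076903957265799717662507188354087608510386936117291109156132907186875 /86827053264185453292455956373018927872335821837907511781617474479006940904592299157136436171858137593646558610454305911397567847589467685260999659532852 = 5018440628396497630420.36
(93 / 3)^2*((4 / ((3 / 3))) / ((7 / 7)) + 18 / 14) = 35557 / 7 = 5079.57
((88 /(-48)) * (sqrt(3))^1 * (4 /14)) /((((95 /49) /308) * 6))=-11858 * sqrt(3) /855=-24.02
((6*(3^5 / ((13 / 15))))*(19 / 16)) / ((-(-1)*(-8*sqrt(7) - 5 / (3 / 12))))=346275 / 416 - 69255*sqrt(7) / 208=-48.53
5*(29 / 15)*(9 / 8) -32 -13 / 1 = -273 / 8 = -34.12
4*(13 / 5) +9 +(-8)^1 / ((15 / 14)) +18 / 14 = 1388 / 105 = 13.22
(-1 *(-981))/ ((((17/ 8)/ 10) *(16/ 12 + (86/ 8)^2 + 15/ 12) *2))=1883520/ 96407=19.54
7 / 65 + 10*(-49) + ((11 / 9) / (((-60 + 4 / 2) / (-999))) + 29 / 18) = -7926548 / 16965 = -467.23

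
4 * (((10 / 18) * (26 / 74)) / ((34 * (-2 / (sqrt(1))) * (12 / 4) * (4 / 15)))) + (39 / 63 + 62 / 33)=4330171 / 1743588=2.48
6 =6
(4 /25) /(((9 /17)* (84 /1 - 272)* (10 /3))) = -17 /35250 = -0.00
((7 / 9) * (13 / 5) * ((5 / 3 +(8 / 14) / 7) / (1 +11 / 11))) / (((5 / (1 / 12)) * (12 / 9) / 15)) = 0.33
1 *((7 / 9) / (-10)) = -7 / 90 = -0.08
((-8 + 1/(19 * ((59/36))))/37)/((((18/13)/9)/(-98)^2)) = -557589032/41477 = -13443.33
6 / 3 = 2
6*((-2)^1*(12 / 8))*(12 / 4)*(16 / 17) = -864 / 17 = -50.82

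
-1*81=-81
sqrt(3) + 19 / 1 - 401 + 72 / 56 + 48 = -2329 / 7 + sqrt(3) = -330.98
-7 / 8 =-0.88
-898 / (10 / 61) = -27389 / 5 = -5477.80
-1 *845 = -845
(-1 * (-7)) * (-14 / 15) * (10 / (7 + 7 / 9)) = -42 / 5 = -8.40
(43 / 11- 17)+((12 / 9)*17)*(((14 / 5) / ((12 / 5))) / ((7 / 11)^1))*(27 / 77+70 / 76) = 523459 / 13167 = 39.76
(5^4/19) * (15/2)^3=13877.47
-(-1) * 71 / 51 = 71 / 51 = 1.39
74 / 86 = 37 / 43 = 0.86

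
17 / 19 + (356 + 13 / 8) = 54495 / 152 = 358.52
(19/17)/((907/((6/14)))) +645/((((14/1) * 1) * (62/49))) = 487324563/13383692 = 36.41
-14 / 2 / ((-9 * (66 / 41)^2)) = 11767 / 39204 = 0.30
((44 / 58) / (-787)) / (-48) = 11 / 547752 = 0.00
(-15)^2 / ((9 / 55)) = 1375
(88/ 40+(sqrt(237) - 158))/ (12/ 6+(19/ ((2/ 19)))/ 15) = -4674/ 421+30* sqrt(237)/ 421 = -10.01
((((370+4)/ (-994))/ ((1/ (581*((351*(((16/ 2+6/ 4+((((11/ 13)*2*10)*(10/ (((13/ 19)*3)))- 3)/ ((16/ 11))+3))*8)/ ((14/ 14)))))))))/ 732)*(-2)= 25352110047/ 225212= 112569.98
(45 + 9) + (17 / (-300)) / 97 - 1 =1542283 / 29100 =53.00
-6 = -6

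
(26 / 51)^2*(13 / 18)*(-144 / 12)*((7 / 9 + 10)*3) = -1704872 / 23409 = -72.83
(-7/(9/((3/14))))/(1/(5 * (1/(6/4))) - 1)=0.24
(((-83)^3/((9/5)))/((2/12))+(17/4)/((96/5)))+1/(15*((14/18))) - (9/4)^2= -8538707171/4480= -1905961.42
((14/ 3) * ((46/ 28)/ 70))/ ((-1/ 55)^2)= 13915/ 42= 331.31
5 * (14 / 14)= 5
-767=-767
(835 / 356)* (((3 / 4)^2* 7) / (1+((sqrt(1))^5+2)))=52605 / 22784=2.31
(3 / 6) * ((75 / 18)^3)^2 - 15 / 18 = 244062865 / 93312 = 2615.56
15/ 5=3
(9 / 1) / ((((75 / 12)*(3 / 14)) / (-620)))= -20832 / 5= -4166.40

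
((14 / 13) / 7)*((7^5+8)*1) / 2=16815 / 13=1293.46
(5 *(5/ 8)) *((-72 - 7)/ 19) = -1975/ 152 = -12.99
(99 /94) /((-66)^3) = -1 /272976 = -0.00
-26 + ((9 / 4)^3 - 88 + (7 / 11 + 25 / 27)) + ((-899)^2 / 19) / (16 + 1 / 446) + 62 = 750103715483 / 286393536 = 2619.14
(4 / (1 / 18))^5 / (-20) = -483729408 / 5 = -96745881.60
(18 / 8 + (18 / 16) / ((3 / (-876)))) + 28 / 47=-61223 / 188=-325.65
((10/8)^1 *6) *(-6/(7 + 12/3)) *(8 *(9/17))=-3240/187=-17.33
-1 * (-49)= 49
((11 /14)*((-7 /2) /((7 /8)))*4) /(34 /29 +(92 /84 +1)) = -3828 /995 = -3.85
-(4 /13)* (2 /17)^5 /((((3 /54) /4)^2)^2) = -3439853568 /18458141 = -186.36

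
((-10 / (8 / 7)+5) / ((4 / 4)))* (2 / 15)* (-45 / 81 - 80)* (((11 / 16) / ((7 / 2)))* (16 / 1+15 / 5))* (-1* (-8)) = 151525 / 126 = 1202.58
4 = 4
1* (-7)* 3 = -21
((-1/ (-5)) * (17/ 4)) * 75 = 255/ 4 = 63.75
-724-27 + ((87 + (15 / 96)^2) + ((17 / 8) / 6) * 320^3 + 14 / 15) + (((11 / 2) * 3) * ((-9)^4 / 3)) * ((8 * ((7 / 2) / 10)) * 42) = 243430273399 / 15360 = 15848325.09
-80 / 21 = -3.81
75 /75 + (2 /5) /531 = 2657 /2655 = 1.00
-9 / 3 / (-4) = 3 / 4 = 0.75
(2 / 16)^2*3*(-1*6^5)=-729 / 2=-364.50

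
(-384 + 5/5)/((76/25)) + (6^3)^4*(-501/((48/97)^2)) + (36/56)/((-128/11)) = -4453625800782.04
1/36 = 0.03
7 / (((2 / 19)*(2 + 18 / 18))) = 133 / 6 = 22.17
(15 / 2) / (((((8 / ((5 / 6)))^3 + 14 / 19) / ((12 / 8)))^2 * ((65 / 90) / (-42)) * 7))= -20560078125 / 114987615288104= -0.00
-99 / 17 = -5.82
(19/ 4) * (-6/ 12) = -19/ 8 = -2.38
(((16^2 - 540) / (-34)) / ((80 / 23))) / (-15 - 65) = -1633 / 54400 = -0.03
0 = 0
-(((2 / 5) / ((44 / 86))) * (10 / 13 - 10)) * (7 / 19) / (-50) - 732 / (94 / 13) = -323356914 / 3192475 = -101.29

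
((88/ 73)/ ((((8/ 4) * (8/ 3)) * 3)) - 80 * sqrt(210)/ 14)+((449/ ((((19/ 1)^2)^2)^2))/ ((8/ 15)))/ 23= 17187366289147/ 228123218766712 - 40 * sqrt(210)/ 7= -82.73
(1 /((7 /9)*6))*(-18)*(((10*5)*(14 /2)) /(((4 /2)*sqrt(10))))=-135*sqrt(10) /2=-213.45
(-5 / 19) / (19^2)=-5 / 6859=-0.00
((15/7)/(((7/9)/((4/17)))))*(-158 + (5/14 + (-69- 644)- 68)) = -208710/343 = -608.48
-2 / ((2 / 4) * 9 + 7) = -4 / 23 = -0.17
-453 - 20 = -473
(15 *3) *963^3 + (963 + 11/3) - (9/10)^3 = 120562609742813/3000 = 40187536580.94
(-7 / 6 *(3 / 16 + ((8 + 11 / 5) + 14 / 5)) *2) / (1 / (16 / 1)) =-1477 / 3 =-492.33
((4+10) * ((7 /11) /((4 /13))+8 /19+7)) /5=55531 /2090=26.57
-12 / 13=-0.92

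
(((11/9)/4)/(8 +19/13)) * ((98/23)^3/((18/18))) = 2.50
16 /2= 8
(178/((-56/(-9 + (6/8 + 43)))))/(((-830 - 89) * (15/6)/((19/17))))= 235049/4374440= 0.05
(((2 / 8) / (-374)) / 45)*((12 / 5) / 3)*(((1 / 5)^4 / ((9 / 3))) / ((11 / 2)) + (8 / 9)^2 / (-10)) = 21973 / 23430515625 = 0.00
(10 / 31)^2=0.10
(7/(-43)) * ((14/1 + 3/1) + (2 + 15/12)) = -567/172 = -3.30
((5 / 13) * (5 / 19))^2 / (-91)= -625 / 5551819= -0.00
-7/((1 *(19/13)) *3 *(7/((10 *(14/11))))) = -1820/627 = -2.90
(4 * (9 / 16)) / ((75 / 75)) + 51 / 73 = 861 / 292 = 2.95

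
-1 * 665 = -665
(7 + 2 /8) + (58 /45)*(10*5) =2581 /36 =71.69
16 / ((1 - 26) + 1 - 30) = -8 / 27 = -0.30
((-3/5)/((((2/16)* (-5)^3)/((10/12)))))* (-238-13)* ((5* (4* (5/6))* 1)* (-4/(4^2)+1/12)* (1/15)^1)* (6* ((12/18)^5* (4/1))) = 257024/54675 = 4.70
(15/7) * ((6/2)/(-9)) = -5/7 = -0.71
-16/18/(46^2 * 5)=-2/23805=-0.00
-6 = -6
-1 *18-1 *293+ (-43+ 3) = -351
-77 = -77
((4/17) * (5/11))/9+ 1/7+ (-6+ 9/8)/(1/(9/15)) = -1305457/471240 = -2.77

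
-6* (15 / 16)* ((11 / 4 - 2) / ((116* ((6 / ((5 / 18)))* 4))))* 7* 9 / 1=-1575 / 59392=-0.03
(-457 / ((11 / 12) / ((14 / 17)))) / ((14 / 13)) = -71292 / 187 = -381.24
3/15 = 1/5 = 0.20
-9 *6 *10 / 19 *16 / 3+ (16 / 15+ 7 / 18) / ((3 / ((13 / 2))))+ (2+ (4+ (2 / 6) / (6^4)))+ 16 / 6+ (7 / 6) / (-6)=-51692953 / 369360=-139.95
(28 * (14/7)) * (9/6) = 84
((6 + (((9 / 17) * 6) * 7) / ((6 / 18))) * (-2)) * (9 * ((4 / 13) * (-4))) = 355968 / 221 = 1610.71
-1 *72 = -72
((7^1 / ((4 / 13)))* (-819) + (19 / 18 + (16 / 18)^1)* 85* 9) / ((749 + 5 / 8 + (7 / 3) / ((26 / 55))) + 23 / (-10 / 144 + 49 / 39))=-848988426 / 38324527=-22.15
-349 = -349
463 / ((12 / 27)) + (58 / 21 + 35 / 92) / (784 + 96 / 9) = 1599400679 / 1535296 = 1041.75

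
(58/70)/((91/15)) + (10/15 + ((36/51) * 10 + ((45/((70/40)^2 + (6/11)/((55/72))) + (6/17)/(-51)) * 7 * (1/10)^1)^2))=412489430008169575286/5332581218294577975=77.35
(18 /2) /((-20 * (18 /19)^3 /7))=-48013 /12960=-3.70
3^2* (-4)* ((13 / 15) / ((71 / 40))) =-1248 / 71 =-17.58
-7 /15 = -0.47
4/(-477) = -0.01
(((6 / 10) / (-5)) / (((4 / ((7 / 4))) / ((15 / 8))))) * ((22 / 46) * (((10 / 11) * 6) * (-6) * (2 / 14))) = 81 / 368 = 0.22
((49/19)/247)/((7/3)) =21/4693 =0.00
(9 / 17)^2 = 81 / 289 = 0.28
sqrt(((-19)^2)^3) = 6859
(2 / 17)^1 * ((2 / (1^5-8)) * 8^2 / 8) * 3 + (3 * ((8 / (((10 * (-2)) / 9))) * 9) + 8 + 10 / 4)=-104133 / 1190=-87.51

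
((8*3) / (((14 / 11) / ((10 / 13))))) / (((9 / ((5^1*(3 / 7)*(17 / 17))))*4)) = 550 / 637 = 0.86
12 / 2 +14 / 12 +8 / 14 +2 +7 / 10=1096 / 105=10.44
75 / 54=25 / 18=1.39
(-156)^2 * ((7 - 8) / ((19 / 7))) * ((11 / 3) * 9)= -5621616 / 19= -295874.53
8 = 8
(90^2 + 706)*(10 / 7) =12580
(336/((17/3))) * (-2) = -2016/17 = -118.59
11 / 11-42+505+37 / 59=27413 / 59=464.63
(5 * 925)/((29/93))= 430125/29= 14831.90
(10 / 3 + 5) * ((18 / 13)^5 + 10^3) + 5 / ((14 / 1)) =130619468195 / 15594306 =8376.10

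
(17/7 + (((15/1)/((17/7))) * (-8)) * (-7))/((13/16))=663184/1547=428.69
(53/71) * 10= 530/71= 7.46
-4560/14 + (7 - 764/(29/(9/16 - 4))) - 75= -246161/812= -303.15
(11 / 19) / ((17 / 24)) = 264 / 323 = 0.82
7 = 7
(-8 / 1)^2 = 64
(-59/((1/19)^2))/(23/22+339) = -468578/7481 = -62.64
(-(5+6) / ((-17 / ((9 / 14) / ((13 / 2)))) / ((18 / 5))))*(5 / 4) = 891 / 3094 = 0.29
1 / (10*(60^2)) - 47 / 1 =-1691999 / 36000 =-47.00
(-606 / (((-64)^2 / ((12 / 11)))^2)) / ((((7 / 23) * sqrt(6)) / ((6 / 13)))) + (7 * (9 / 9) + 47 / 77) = 586 / 77 - 62721 * sqrt(6) / 5772935168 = 7.61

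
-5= -5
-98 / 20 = -49 / 10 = -4.90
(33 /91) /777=11 /23569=0.00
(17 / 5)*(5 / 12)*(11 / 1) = 187 / 12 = 15.58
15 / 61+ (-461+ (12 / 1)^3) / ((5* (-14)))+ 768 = 457589 / 610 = 750.15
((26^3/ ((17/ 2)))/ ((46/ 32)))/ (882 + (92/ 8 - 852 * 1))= 1124864/ 32453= 34.66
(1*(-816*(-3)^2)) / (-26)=3672 / 13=282.46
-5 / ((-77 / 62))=4.03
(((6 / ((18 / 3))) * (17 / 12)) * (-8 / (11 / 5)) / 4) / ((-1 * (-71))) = -85 / 4686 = -0.02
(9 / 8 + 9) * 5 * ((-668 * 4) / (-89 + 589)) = -13527 / 50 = -270.54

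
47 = 47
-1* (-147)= 147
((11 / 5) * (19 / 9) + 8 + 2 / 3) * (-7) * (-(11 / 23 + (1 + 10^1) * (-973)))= -997237.19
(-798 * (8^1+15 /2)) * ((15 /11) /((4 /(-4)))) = 185535 /11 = 16866.82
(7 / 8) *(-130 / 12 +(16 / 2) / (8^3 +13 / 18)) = -4193147 / 442992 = -9.47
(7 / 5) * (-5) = -7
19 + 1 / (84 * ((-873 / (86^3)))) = 189313 / 18333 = 10.33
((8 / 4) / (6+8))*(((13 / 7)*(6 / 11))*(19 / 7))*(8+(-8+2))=2964 / 3773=0.79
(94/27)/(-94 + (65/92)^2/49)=-38985184/1052485893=-0.04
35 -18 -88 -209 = -280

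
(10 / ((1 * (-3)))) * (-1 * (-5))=-50 / 3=-16.67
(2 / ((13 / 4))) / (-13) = -8 / 169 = -0.05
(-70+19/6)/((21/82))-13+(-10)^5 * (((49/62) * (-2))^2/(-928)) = -8322065/1755747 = -4.74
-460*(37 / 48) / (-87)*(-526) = -1119065 / 522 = -2143.80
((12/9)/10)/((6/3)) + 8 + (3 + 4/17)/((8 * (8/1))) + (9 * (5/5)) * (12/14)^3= 77164319/5597760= 13.78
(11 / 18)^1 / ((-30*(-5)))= 11 / 2700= 0.00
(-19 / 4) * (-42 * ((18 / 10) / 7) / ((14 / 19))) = 9747 / 140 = 69.62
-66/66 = -1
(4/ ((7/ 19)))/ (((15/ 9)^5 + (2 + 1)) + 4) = 486/ 889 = 0.55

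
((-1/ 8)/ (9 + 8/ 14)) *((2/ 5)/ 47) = -7/ 62980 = -0.00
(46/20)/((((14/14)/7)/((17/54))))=2737/540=5.07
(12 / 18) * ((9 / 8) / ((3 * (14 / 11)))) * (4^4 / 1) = 352 / 7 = 50.29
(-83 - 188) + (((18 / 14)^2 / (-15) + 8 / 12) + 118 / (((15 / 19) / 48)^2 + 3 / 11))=33002724632 / 203979405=161.79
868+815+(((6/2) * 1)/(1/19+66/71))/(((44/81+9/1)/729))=1962741978/1024225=1916.32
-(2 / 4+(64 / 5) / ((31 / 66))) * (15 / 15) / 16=-8603 / 4960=-1.73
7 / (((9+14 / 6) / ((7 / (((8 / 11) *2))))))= 1617 / 544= 2.97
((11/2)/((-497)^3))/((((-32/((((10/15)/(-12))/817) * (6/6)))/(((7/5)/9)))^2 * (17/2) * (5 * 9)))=-11/859505438039632409088000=-0.00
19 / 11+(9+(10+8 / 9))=2140 / 99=21.62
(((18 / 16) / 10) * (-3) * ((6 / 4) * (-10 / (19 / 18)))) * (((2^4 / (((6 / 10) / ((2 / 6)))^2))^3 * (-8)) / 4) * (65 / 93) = -1040000000 / 1288143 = -807.36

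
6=6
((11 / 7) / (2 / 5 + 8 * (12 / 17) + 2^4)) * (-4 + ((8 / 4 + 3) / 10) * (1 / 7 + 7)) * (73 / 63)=-68255 / 1928346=-0.04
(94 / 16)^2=2209 / 64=34.52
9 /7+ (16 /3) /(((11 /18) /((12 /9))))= 995 /77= 12.92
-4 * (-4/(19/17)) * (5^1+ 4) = 2448/19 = 128.84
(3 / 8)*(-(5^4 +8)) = -1899 / 8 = -237.38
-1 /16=-0.06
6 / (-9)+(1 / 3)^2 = -0.56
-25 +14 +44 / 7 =-4.71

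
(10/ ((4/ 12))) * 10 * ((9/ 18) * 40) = 6000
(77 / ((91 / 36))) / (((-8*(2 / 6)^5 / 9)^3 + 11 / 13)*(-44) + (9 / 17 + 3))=-17604774440649 / 19477176419314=-0.90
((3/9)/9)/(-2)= -1/54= -0.02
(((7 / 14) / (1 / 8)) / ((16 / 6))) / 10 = 0.15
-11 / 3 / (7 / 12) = -44 / 7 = -6.29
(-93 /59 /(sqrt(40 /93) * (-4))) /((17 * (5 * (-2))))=-93 * sqrt(930) /802400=-0.00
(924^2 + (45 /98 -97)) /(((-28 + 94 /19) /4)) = -1589551153 /10731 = -148127.03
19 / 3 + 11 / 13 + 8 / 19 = 5632 / 741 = 7.60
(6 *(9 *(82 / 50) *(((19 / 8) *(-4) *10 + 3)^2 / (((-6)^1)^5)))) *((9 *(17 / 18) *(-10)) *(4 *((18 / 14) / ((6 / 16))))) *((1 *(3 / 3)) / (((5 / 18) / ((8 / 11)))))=566343168 / 1925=294204.24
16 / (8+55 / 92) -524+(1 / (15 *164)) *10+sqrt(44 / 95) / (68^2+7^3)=-101600161 / 194586+2 *sqrt(1045) / 471865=-522.13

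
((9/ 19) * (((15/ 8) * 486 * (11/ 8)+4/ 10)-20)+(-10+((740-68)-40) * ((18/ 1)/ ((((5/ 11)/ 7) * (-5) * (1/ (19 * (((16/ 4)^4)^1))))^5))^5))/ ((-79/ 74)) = 583837777871386215707240979843822100761592421474329692078653624894108407827302592055543570864070404526464104728209486430427292726776749603673515860095653/ 2133049292751820757985115051269531250000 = 273710401281061935416213100000000000000000000000000000000000000000000000000000000000000000000000000000000000000000.00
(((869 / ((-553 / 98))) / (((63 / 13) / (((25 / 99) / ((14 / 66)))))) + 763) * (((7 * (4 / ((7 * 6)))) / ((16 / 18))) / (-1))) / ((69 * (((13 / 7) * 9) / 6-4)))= 5959 / 918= 6.49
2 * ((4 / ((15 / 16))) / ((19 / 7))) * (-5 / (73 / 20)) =-17920 / 4161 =-4.31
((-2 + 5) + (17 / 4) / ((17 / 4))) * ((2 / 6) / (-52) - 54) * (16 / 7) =-134800 / 273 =-493.77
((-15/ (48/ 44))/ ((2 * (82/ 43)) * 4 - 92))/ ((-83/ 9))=-129/ 6640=-0.02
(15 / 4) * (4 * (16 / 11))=21.82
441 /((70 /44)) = 277.20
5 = 5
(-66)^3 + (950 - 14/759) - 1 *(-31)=-217464899/759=-286515.02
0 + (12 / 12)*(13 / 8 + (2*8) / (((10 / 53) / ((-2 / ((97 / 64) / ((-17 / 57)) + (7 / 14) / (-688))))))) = 34.99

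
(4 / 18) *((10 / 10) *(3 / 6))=1 / 9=0.11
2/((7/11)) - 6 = -20/7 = -2.86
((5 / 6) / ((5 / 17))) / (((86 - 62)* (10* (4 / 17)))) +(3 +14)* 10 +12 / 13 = 12802477 / 74880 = 170.97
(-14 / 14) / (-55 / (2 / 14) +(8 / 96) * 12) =1 / 384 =0.00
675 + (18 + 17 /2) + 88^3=682173.50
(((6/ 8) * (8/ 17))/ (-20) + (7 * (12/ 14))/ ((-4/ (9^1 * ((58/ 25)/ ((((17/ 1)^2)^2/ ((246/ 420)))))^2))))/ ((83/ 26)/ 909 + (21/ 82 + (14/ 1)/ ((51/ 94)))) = -45663688683792604737/ 67442214442785129500000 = -0.00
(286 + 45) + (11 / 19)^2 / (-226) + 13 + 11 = 28962909 / 81586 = 355.00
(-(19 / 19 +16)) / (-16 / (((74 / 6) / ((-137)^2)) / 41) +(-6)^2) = 629 / 36936060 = 0.00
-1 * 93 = -93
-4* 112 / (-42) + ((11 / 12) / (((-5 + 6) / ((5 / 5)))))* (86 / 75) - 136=-55927 / 450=-124.28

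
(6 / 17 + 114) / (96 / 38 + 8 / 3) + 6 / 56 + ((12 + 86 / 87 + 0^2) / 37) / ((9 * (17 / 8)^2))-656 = -148598744467 / 234433332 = -633.86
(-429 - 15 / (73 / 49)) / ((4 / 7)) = -56091 / 73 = -768.37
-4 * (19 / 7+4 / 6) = -13.52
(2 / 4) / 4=1 / 8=0.12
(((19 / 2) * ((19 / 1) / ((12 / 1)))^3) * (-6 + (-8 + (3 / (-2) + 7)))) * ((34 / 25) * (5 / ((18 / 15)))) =-37662769 / 20736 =-1816.30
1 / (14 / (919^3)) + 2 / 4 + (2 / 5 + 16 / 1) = 1940379489 / 35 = 55439413.97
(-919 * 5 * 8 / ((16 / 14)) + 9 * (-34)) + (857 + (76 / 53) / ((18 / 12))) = -5026474 / 159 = -31613.04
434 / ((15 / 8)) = 3472 / 15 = 231.47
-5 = -5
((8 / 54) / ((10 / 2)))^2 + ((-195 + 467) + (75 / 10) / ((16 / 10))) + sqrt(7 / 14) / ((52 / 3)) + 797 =3 * sqrt(2) / 104 + 313087531 / 291600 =1073.73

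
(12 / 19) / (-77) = -12 / 1463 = -0.01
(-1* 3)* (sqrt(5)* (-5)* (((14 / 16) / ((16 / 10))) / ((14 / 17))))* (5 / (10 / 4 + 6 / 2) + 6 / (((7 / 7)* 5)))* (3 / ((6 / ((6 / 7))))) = 22185* sqrt(5) / 2464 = 20.13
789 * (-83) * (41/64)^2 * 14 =-770585529/2048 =-376262.47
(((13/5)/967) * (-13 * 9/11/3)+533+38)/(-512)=-237251/212740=-1.12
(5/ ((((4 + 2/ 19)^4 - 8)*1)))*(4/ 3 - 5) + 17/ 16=214989301/ 215834928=1.00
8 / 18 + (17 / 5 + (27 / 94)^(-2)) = 58193 / 3645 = 15.97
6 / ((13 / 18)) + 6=186 / 13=14.31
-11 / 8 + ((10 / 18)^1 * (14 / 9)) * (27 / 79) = -2047 / 1896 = -1.08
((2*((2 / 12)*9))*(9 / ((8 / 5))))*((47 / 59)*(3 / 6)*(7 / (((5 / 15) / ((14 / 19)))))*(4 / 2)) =932715 / 4484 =208.01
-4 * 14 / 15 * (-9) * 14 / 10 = 1176 / 25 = 47.04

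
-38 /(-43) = 38 /43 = 0.88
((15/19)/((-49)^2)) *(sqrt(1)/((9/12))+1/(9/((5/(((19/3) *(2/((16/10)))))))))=400/866761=0.00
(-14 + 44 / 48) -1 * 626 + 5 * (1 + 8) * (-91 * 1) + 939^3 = 9935175419 / 12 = 827931284.92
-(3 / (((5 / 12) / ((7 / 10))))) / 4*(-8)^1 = 252 / 25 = 10.08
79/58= 1.36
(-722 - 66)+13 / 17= -13383 / 17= -787.24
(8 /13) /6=4 /39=0.10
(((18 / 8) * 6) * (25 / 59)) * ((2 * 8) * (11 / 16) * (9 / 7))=66825 / 826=80.90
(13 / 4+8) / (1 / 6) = 135 / 2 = 67.50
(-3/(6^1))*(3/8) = -3/16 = -0.19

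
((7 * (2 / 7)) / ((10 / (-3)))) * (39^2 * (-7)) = 31941 / 5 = 6388.20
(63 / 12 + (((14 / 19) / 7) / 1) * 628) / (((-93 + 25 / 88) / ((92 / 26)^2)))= -252451496 / 26198549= -9.64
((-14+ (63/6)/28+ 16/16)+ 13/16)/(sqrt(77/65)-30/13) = 2457 * sqrt(5005)/55984+ 184275/27992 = 9.69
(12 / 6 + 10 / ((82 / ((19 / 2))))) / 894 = 259 / 73308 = 0.00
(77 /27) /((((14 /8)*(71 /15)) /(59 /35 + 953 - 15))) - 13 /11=322.34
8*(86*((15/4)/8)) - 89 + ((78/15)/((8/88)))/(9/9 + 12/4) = 247.80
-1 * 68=-68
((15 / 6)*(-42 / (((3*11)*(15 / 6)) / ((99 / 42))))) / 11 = -3 / 11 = -0.27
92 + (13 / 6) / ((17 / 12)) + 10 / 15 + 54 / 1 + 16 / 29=219998 / 1479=148.75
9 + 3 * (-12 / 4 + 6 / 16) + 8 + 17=26.12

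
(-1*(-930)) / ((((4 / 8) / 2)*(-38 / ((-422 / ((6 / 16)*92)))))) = 1197.44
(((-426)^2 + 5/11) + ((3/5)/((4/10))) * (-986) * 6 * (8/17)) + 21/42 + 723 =178023.95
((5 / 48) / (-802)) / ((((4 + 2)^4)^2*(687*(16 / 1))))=-5 / 710726204915712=-0.00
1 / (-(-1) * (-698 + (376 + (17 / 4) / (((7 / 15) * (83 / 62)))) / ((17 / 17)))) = -1162 / 366259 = -0.00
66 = 66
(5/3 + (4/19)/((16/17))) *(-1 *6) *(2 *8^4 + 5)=-3532907/38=-92971.24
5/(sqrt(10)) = sqrt(10)/2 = 1.58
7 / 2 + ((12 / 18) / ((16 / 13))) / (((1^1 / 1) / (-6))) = 1 / 4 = 0.25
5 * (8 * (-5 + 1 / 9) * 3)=-1760 / 3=-586.67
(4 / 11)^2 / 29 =16 / 3509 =0.00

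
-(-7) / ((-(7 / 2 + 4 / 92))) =-322 / 163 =-1.98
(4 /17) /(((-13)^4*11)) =4 /5340907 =0.00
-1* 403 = -403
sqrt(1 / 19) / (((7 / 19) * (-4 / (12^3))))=-432 * sqrt(19) / 7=-269.01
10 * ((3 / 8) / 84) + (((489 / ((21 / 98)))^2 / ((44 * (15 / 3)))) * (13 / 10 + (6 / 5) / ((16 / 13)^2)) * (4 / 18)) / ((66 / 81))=36607712839 / 2710400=13506.39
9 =9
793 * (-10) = -7930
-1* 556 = -556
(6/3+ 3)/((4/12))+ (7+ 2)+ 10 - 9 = 25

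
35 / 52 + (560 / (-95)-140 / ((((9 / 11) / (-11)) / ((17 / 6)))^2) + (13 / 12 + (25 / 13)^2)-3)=-951073943041 / 4681638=-203149.83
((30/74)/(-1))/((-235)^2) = -3/408665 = -0.00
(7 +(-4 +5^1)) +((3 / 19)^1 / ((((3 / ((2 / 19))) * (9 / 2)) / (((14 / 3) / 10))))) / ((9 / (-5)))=701756 / 87723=8.00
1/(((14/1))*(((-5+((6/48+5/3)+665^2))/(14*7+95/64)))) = 19101/1188692176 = 0.00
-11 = -11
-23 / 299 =-1 / 13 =-0.08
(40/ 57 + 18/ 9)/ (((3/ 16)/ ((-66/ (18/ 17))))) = -460768/ 513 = -898.18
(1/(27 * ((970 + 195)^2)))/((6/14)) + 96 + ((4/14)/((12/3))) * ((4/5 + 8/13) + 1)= 1924240218539/20008210950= 96.17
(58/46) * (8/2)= 116/23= 5.04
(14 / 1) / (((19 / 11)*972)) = 0.01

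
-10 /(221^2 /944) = -9440 /48841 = -0.19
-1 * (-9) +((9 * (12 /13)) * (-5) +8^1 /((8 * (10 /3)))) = -4191 /130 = -32.24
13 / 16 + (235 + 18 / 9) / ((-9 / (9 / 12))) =-303 / 16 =-18.94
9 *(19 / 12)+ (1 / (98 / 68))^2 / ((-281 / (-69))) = 38775873 / 2698724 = 14.37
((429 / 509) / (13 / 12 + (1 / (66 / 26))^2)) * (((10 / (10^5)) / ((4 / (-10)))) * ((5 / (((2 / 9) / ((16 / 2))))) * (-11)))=3557763 / 10561750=0.34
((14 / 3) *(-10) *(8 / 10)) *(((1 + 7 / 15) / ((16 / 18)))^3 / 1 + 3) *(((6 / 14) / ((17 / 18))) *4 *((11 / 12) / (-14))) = 33.24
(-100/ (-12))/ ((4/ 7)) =175/ 12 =14.58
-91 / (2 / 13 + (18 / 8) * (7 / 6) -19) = 1352 / 241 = 5.61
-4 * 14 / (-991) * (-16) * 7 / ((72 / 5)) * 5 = -19600 / 8919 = -2.20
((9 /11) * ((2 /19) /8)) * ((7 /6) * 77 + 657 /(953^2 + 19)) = 734308251 /759278608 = 0.97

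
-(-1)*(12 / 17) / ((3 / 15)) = 60 / 17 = 3.53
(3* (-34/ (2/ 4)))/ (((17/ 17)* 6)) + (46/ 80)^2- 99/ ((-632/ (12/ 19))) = -80622771/ 2401600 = -33.57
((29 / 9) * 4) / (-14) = -58 / 63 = -0.92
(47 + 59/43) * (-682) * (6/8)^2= -797940/43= -18556.74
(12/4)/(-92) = -3/92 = -0.03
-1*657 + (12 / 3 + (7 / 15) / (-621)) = -6082702 / 9315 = -653.00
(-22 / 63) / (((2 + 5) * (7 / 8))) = -176 / 3087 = -0.06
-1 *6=-6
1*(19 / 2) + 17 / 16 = 169 / 16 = 10.56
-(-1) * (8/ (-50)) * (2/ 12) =-2/ 75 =-0.03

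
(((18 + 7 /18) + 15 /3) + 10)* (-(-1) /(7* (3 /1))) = 601 /378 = 1.59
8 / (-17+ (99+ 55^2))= 8 / 3107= 0.00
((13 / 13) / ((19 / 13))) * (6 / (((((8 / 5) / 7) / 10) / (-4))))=-13650 / 19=-718.42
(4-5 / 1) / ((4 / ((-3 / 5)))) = 3 / 20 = 0.15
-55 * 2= -110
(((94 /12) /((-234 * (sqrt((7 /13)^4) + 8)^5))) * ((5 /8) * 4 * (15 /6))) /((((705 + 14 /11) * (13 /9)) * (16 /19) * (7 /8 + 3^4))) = -40064614361915 /527349242571357080710944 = -0.00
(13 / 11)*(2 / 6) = 13 / 33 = 0.39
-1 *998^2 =-996004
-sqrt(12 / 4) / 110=-sqrt(3) / 110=-0.02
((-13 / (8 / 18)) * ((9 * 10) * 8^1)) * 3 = -63180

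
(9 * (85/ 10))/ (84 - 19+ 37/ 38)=2907/ 2507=1.16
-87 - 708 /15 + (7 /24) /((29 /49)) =-465301 /3480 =-133.71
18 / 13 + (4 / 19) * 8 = 758 / 247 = 3.07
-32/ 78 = -16/ 39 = -0.41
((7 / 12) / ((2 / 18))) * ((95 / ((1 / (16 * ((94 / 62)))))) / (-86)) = -187530 / 1333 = -140.68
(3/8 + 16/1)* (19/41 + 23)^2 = 30308291/3362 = 9014.96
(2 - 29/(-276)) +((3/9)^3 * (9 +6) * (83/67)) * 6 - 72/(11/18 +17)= 4193449/1953988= 2.15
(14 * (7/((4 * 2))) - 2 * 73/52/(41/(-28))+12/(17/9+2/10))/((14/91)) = 1995275/15416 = 129.43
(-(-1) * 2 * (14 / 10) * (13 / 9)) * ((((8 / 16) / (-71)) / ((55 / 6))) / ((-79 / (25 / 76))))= 91 / 7033686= 0.00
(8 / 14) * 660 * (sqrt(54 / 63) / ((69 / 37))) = 32560 * sqrt(42) / 1127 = 187.23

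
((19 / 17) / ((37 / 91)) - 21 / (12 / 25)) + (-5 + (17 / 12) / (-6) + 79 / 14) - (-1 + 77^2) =-1892139937 / 317016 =-5968.59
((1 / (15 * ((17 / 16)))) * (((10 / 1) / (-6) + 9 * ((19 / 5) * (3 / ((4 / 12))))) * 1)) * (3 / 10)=36736 / 6375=5.76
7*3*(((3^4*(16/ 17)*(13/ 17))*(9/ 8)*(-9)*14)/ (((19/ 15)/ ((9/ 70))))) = -96722262/ 5491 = -17614.69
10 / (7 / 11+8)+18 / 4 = 215 / 38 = 5.66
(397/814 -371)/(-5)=301597/4070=74.10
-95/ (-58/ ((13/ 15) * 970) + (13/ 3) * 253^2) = -359385/ 1049299276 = -0.00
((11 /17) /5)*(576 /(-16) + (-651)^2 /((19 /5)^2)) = 3793.46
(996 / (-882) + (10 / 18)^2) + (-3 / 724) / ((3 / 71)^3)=-160196819 / 2873556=-55.75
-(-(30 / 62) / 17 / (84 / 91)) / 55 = 13 / 23188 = 0.00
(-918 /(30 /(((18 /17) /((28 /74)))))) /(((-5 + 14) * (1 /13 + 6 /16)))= -34632 /1645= -21.05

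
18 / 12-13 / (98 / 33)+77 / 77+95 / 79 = -2613 / 3871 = -0.68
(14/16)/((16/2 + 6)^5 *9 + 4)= 0.00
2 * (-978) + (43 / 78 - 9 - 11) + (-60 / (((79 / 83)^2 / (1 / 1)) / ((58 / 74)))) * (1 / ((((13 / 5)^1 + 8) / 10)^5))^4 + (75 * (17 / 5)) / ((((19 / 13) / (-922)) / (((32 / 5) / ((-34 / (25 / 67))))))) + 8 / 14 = 45691154163510481293349720617333308030287785147697 / 4909014840494185485771938965931230680197318586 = 9307.60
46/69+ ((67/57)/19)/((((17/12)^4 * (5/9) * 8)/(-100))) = 29042642/90453243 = 0.32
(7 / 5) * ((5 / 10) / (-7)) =-1 / 10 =-0.10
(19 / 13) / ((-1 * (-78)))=19 / 1014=0.02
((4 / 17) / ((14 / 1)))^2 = 4 / 14161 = 0.00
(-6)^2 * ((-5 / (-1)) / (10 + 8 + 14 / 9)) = 405 / 44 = 9.20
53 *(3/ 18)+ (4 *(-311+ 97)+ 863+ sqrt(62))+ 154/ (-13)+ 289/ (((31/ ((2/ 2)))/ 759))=sqrt(62)+ 17119019/ 2418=7087.70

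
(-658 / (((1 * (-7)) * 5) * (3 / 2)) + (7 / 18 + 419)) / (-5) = -38873 / 450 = -86.38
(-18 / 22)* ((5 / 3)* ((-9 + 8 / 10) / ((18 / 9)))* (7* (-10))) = -4305 / 11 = -391.36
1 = 1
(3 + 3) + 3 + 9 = 18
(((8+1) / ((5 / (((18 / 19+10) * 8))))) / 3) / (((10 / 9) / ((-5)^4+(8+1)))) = 14242176 / 475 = 29983.53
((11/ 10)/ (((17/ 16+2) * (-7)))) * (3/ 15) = -88/ 8575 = -0.01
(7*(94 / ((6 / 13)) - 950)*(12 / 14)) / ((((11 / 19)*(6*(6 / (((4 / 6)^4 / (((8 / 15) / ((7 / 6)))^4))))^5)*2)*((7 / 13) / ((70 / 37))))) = -21041753963168743967548847198486328125 / 38167766801582740217632698711146496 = -551.30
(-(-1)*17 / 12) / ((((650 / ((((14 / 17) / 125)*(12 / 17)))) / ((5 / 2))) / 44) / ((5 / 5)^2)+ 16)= 0.00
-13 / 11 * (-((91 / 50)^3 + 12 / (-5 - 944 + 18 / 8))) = 37021053901 / 5207125000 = 7.11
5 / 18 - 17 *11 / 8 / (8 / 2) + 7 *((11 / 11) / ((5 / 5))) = 413 / 288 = 1.43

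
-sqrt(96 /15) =-4*sqrt(10) /5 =-2.53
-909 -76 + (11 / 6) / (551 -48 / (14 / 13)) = -20950873 / 21270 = -985.00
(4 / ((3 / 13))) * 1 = 52 / 3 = 17.33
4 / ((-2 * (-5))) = 2 / 5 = 0.40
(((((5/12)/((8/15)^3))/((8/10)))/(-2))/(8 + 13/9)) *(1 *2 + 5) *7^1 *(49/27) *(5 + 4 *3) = -4501875/16384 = -274.77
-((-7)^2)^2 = -2401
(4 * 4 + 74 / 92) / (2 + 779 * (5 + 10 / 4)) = 773 / 268847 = 0.00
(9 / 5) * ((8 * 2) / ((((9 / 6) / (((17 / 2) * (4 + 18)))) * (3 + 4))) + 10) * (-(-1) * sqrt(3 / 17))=18582 * sqrt(51) / 595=223.03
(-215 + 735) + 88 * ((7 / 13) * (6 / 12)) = 7068 / 13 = 543.69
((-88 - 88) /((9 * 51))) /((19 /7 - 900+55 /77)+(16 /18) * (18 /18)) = 308 /719457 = 0.00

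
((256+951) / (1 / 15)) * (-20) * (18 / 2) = -3258900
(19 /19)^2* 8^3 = 512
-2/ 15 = -0.13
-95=-95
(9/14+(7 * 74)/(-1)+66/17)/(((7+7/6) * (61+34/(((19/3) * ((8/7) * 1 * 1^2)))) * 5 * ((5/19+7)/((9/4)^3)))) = -0.30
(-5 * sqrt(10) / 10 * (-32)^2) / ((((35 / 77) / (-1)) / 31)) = 174592 * sqrt(10) / 5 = 110421.68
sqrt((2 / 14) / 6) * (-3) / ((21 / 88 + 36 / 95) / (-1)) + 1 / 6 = 1 / 6 + 4180 * sqrt(42) / 36141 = 0.92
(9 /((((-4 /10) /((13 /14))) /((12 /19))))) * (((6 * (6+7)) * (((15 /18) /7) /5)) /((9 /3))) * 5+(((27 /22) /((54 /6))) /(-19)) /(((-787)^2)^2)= -320915602899584697 /7857263019053602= -40.84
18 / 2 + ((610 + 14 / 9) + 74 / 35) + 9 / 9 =196456 / 315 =623.67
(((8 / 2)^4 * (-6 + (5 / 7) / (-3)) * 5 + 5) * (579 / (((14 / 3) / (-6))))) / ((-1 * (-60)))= 19405185 / 196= 99006.05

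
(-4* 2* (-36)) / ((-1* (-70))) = 144 / 35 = 4.11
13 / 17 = 0.76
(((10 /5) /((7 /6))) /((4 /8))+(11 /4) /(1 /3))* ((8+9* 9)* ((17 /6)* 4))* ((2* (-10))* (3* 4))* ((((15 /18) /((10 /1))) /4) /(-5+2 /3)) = 2473755 /182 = 13592.06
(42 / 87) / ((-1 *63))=-2 / 261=-0.01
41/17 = 2.41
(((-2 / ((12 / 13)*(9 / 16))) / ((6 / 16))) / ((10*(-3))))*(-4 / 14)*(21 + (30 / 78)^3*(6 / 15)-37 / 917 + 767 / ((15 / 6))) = -211317281024 / 6590226825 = -32.07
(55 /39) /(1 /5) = 275 /39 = 7.05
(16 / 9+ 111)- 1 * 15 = 880 / 9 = 97.78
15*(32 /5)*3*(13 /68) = 55.06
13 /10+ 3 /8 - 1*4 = -93 /40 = -2.32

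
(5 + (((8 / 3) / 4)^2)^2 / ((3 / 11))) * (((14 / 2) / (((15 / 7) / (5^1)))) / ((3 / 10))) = 681590 / 2187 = 311.66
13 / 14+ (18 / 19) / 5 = 1.12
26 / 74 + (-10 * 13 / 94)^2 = 185042 / 81733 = 2.26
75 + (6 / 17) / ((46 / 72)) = 29541 / 391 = 75.55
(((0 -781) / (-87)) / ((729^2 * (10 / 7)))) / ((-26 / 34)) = -92939 / 6010597710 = -0.00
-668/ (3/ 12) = -2672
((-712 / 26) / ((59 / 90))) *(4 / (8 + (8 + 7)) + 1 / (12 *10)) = -134301 / 17641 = -7.61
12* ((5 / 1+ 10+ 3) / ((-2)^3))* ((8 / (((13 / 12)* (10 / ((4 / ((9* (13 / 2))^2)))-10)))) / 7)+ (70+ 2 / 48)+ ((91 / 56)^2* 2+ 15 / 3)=47969798209 / 597236640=80.32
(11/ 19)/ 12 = 11/ 228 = 0.05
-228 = -228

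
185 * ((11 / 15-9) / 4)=-1147 / 3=-382.33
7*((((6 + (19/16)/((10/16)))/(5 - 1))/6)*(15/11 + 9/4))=29309/3520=8.33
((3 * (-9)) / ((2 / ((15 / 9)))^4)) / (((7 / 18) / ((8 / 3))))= -625 / 7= -89.29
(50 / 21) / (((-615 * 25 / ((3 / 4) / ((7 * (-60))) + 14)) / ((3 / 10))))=-2613 / 4018000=-0.00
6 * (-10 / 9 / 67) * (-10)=200 / 201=1.00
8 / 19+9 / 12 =89 / 76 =1.17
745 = 745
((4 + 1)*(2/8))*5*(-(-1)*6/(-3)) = -25/2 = -12.50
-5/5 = -1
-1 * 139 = -139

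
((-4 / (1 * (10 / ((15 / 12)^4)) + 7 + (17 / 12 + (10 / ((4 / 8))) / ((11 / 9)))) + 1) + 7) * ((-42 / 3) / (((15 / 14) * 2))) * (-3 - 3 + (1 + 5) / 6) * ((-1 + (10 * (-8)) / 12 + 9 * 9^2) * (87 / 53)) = 23036212419136 / 75756981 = 304080.39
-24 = -24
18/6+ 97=100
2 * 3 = 6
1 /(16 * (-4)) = -1 /64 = -0.02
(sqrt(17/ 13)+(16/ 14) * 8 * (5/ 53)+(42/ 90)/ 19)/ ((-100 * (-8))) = 93797/ 84588000+sqrt(221)/ 10400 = 0.00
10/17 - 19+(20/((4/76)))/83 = -19519/1411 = -13.83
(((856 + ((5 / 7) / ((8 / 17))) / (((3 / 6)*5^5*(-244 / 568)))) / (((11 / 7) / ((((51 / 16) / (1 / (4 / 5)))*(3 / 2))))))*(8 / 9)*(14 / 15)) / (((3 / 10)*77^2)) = 15534218962 / 15984478125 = 0.97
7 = 7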